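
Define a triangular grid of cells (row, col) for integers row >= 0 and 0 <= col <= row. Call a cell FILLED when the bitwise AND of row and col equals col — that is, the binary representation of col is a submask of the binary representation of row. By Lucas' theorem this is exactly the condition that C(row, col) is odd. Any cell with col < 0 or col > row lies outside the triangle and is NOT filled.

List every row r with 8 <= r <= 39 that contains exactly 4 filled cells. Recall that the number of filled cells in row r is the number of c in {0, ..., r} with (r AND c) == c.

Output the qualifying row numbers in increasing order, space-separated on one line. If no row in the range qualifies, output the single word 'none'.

Row r has 2^popcount(r) filled cells, so we need popcount(r) = log2(4) = 2.
Scan r = 8..39 and keep those with exactly 2 one-bits:
r=8=1000 popcount=1 -> skip
r=9=1001 popcount=2 -> KEEP
r=10=1010 popcount=2 -> KEEP
r=11=1011 popcount=3 -> skip
r=12=1100 popcount=2 -> KEEP
r=13=1101 popcount=3 -> skip
r=14=1110 popcount=3 -> skip
r=15=1111 popcount=4 -> skip
r=16=10000 popcount=1 -> skip
r=17=10001 popcount=2 -> KEEP
r=18=10010 popcount=2 -> KEEP
r=19=10011 popcount=3 -> skip
r=20=10100 popcount=2 -> KEEP
r=21=10101 popcount=3 -> skip
r=22=10110 popcount=3 -> skip
r=23=10111 popcount=4 -> skip
r=24=11000 popcount=2 -> KEEP
r=25=11001 popcount=3 -> skip
r=26=11010 popcount=3 -> skip
r=27=11011 popcount=4 -> skip
r=28=11100 popcount=3 -> skip
r=29=11101 popcount=4 -> skip
r=30=11110 popcount=4 -> skip
r=31=11111 popcount=5 -> skip
r=32=100000 popcount=1 -> skip
r=33=100001 popcount=2 -> KEEP
r=34=100010 popcount=2 -> KEEP
r=35=100011 popcount=3 -> skip
r=36=100100 popcount=2 -> KEEP
r=37=100101 popcount=3 -> skip
r=38=100110 popcount=3 -> skip
r=39=100111 popcount=4 -> skip
Kept rows: 9 10 12 17 18 20 24 33 34 36

Answer: 9 10 12 17 18 20 24 33 34 36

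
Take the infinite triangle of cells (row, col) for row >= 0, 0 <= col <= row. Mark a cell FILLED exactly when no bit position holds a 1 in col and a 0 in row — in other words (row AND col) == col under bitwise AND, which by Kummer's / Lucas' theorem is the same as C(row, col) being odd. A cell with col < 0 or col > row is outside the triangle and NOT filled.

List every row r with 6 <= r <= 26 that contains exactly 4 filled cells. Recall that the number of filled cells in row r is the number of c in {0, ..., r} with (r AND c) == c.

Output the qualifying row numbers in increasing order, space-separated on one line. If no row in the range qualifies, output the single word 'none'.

Row r has 2^popcount(r) filled cells, so we need popcount(r) = log2(4) = 2.
Scan r = 6..26 and keep those with exactly 2 one-bits:
r=6=110 popcount=2 -> KEEP
r=7=111 popcount=3 -> skip
r=8=1000 popcount=1 -> skip
r=9=1001 popcount=2 -> KEEP
r=10=1010 popcount=2 -> KEEP
r=11=1011 popcount=3 -> skip
r=12=1100 popcount=2 -> KEEP
r=13=1101 popcount=3 -> skip
r=14=1110 popcount=3 -> skip
r=15=1111 popcount=4 -> skip
r=16=10000 popcount=1 -> skip
r=17=10001 popcount=2 -> KEEP
r=18=10010 popcount=2 -> KEEP
r=19=10011 popcount=3 -> skip
r=20=10100 popcount=2 -> KEEP
r=21=10101 popcount=3 -> skip
r=22=10110 popcount=3 -> skip
r=23=10111 popcount=4 -> skip
r=24=11000 popcount=2 -> KEEP
r=25=11001 popcount=3 -> skip
r=26=11010 popcount=3 -> skip
Kept rows: 6 9 10 12 17 18 20 24

Answer: 6 9 10 12 17 18 20 24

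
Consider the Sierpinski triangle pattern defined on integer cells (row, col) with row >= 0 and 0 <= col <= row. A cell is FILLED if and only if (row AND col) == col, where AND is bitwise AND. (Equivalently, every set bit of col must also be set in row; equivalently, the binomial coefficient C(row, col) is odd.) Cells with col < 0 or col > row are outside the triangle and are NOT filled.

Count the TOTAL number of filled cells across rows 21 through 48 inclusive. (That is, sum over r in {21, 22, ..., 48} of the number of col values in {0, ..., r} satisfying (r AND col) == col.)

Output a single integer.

Answer: 306

Derivation:
r21=10101 pc3: +8 =8
r22=10110 pc3: +8 =16
r23=10111 pc4: +16 =32
r24=11000 pc2: +4 =36
r25=11001 pc3: +8 =44
r26=11010 pc3: +8 =52
r27=11011 pc4: +16 =68
r28=11100 pc3: +8 =76
r29=11101 pc4: +16 =92
r30=11110 pc4: +16 =108
r31=11111 pc5: +32 =140
r32=100000 pc1: +2 =142
r33=100001 pc2: +4 =146
r34=100010 pc2: +4 =150
r35=100011 pc3: +8 =158
r36=100100 pc2: +4 =162
r37=100101 pc3: +8 =170
r38=100110 pc3: +8 =178
r39=100111 pc4: +16 =194
r40=101000 pc2: +4 =198
r41=101001 pc3: +8 =206
r42=101010 pc3: +8 =214
r43=101011 pc4: +16 =230
r44=101100 pc3: +8 =238
r45=101101 pc4: +16 =254
r46=101110 pc4: +16 =270
r47=101111 pc5: +32 =302
r48=110000 pc2: +4 =306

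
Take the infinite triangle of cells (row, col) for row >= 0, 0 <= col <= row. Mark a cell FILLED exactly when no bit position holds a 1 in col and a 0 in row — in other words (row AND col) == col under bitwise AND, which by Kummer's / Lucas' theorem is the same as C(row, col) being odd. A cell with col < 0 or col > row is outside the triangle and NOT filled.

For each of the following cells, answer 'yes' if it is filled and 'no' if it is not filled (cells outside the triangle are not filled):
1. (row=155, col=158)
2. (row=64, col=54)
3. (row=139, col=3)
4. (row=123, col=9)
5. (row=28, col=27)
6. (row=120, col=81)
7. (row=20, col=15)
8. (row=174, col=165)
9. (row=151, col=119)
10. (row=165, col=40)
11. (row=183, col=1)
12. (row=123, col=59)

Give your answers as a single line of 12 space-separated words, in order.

Answer: no no yes yes no no no no no no yes yes

Derivation:
(155,158): col outside [0, 155] -> not filled
(64,54): row=0b1000000, col=0b110110, row AND col = 0b0 = 0; 0 != 54 -> empty
(139,3): row=0b10001011, col=0b11, row AND col = 0b11 = 3; 3 == 3 -> filled
(123,9): row=0b1111011, col=0b1001, row AND col = 0b1001 = 9; 9 == 9 -> filled
(28,27): row=0b11100, col=0b11011, row AND col = 0b11000 = 24; 24 != 27 -> empty
(120,81): row=0b1111000, col=0b1010001, row AND col = 0b1010000 = 80; 80 != 81 -> empty
(20,15): row=0b10100, col=0b1111, row AND col = 0b100 = 4; 4 != 15 -> empty
(174,165): row=0b10101110, col=0b10100101, row AND col = 0b10100100 = 164; 164 != 165 -> empty
(151,119): row=0b10010111, col=0b1110111, row AND col = 0b10111 = 23; 23 != 119 -> empty
(165,40): row=0b10100101, col=0b101000, row AND col = 0b100000 = 32; 32 != 40 -> empty
(183,1): row=0b10110111, col=0b1, row AND col = 0b1 = 1; 1 == 1 -> filled
(123,59): row=0b1111011, col=0b111011, row AND col = 0b111011 = 59; 59 == 59 -> filled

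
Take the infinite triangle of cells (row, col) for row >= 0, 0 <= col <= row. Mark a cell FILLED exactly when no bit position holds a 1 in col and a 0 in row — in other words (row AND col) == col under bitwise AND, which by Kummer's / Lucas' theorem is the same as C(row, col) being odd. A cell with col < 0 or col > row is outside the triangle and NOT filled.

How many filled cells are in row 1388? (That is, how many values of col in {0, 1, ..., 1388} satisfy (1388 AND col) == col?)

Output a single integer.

1388 in binary = 10101101100
popcount(1388) = number of 1-bits in 10101101100 = 6
A col c satisfies (1388 AND c) == c iff every set bit of c is also set in 1388; each of the 6 set bits of 1388 can independently be on or off in c.
count = 2^6 = 64

Answer: 64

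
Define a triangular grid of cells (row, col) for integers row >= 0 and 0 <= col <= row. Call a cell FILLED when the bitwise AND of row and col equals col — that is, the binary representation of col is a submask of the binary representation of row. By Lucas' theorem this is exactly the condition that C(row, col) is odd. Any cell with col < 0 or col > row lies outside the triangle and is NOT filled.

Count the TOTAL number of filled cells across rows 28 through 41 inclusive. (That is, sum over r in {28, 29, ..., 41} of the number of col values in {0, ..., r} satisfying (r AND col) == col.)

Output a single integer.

r28=11100 pc3: +8 =8
r29=11101 pc4: +16 =24
r30=11110 pc4: +16 =40
r31=11111 pc5: +32 =72
r32=100000 pc1: +2 =74
r33=100001 pc2: +4 =78
r34=100010 pc2: +4 =82
r35=100011 pc3: +8 =90
r36=100100 pc2: +4 =94
r37=100101 pc3: +8 =102
r38=100110 pc3: +8 =110
r39=100111 pc4: +16 =126
r40=101000 pc2: +4 =130
r41=101001 pc3: +8 =138

Answer: 138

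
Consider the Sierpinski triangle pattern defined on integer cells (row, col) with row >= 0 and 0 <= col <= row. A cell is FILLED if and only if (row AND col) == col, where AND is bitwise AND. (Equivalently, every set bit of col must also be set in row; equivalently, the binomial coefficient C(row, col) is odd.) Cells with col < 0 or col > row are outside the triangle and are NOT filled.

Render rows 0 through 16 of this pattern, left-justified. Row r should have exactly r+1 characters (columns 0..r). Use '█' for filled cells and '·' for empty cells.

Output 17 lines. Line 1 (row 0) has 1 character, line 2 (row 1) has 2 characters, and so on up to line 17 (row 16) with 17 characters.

r0=0: █
r1=1: ██
r2=10: █·█
r3=11: ████
r4=100: █···█
r5=101: ██··██
r6=110: █·█·█·█
r7=111: ████████
r8=1000: █·······█
r9=1001: ██······██
r10=1010: █·█·····█·█
r11=1011: ████····████
r12=1100: █···█···█···█
r13=1101: ██··██··██··██
r14=1110: █·█·█·█·█·█·█·█
r15=1111: ████████████████
r16=10000: █···············█

Answer: █
██
█·█
████
█···█
██··██
█·█·█·█
████████
█·······█
██······██
█·█·····█·█
████····████
█···█···█···█
██··██··██··██
█·█·█·█·█·█·█·█
████████████████
█···············█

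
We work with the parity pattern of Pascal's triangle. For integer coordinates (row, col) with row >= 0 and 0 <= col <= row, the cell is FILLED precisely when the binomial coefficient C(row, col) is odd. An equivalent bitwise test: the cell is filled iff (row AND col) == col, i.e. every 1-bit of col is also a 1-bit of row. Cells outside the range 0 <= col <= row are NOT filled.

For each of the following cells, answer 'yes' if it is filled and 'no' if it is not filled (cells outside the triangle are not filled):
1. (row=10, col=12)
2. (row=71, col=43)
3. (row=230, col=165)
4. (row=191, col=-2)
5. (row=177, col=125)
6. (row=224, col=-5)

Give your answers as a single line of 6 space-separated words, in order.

(10,12): col outside [0, 10] -> not filled
(71,43): row=0b1000111, col=0b101011, row AND col = 0b11 = 3; 3 != 43 -> empty
(230,165): row=0b11100110, col=0b10100101, row AND col = 0b10100100 = 164; 164 != 165 -> empty
(191,-2): col outside [0, 191] -> not filled
(177,125): row=0b10110001, col=0b1111101, row AND col = 0b110001 = 49; 49 != 125 -> empty
(224,-5): col outside [0, 224] -> not filled

Answer: no no no no no no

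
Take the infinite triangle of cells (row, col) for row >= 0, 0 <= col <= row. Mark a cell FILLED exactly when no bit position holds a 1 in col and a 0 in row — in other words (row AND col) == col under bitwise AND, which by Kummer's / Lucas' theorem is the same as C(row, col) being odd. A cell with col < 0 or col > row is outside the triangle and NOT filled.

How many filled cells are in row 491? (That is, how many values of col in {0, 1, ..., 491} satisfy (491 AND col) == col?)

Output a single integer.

491 in binary = 111101011
popcount(491) = number of 1-bits in 111101011 = 7
A col c satisfies (491 AND c) == c iff every set bit of c is also set in 491; each of the 7 set bits of 491 can independently be on or off in c.
count = 2^7 = 128

Answer: 128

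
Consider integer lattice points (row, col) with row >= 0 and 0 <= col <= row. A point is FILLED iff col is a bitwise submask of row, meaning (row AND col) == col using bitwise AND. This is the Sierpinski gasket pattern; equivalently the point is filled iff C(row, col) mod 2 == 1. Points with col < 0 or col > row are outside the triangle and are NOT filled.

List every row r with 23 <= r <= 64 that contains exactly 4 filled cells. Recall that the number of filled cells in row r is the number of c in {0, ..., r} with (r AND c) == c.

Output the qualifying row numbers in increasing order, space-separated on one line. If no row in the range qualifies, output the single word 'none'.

Row r has 2^popcount(r) filled cells, so we need popcount(r) = log2(4) = 2.
Scan r = 23..64 and keep those with exactly 2 one-bits:
r=23=10111 popcount=4 -> skip
r=24=11000 popcount=2 -> KEEP
r=25=11001 popcount=3 -> skip
r=26=11010 popcount=3 -> skip
r=27=11011 popcount=4 -> skip
r=28=11100 popcount=3 -> skip
r=29=11101 popcount=4 -> skip
r=30=11110 popcount=4 -> skip
r=31=11111 popcount=5 -> skip
r=32=100000 popcount=1 -> skip
r=33=100001 popcount=2 -> KEEP
r=34=100010 popcount=2 -> KEEP
r=35=100011 popcount=3 -> skip
r=36=100100 popcount=2 -> KEEP
r=37=100101 popcount=3 -> skip
r=38=100110 popcount=3 -> skip
r=39=100111 popcount=4 -> skip
r=40=101000 popcount=2 -> KEEP
r=41=101001 popcount=3 -> skip
r=42=101010 popcount=3 -> skip
r=43=101011 popcount=4 -> skip
r=44=101100 popcount=3 -> skip
r=45=101101 popcount=4 -> skip
r=46=101110 popcount=4 -> skip
r=47=101111 popcount=5 -> skip
r=48=110000 popcount=2 -> KEEP
r=49=110001 popcount=3 -> skip
r=50=110010 popcount=3 -> skip
r=51=110011 popcount=4 -> skip
r=52=110100 popcount=3 -> skip
r=53=110101 popcount=4 -> skip
r=54=110110 popcount=4 -> skip
r=55=110111 popcount=5 -> skip
r=56=111000 popcount=3 -> skip
r=57=111001 popcount=4 -> skip
r=58=111010 popcount=4 -> skip
r=59=111011 popcount=5 -> skip
r=60=111100 popcount=4 -> skip
r=61=111101 popcount=5 -> skip
r=62=111110 popcount=5 -> skip
r=63=111111 popcount=6 -> skip
r=64=1000000 popcount=1 -> skip
Kept rows: 24 33 34 36 40 48

Answer: 24 33 34 36 40 48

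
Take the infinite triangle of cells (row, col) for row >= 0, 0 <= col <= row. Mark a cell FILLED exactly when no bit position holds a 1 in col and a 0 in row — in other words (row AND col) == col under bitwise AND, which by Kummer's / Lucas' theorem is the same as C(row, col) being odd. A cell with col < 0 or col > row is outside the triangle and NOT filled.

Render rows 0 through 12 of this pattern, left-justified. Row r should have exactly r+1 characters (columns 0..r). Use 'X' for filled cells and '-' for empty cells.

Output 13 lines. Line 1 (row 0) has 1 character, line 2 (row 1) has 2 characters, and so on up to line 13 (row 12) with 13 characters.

r0=0: X
r1=1: XX
r2=10: X-X
r3=11: XXXX
r4=100: X---X
r5=101: XX--XX
r6=110: X-X-X-X
r7=111: XXXXXXXX
r8=1000: X-------X
r9=1001: XX------XX
r10=1010: X-X-----X-X
r11=1011: XXXX----XXXX
r12=1100: X---X---X---X

Answer: X
XX
X-X
XXXX
X---X
XX--XX
X-X-X-X
XXXXXXXX
X-------X
XX------XX
X-X-----X-X
XXXX----XXXX
X---X---X---X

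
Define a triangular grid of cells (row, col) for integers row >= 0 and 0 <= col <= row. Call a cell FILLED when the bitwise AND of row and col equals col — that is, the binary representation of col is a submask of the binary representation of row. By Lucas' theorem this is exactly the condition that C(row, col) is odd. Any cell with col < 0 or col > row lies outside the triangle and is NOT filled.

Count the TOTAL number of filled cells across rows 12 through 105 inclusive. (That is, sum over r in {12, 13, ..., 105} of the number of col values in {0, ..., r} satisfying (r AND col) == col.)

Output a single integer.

r12=1100 pc2: +4 =4
r13=1101 pc3: +8 =12
r14=1110 pc3: +8 =20
r15=1111 pc4: +16 =36
r16=10000 pc1: +2 =38
r17=10001 pc2: +4 =42
r18=10010 pc2: +4 =46
r19=10011 pc3: +8 =54
r20=10100 pc2: +4 =58
r21=10101 pc3: +8 =66
r22=10110 pc3: +8 =74
r23=10111 pc4: +16 =90
r24=11000 pc2: +4 =94
r25=11001 pc3: +8 =102
r26=11010 pc3: +8 =110
r27=11011 pc4: +16 =126
r28=11100 pc3: +8 =134
r29=11101 pc4: +16 =150
r30=11110 pc4: +16 =166
r31=11111 pc5: +32 =198
r32=100000 pc1: +2 =200
r33=100001 pc2: +4 =204
r34=100010 pc2: +4 =208
r35=100011 pc3: +8 =216
r36=100100 pc2: +4 =220
r37=100101 pc3: +8 =228
r38=100110 pc3: +8 =236
r39=100111 pc4: +16 =252
r40=101000 pc2: +4 =256
r41=101001 pc3: +8 =264
r42=101010 pc3: +8 =272
r43=101011 pc4: +16 =288
r44=101100 pc3: +8 =296
r45=101101 pc4: +16 =312
r46=101110 pc4: +16 =328
r47=101111 pc5: +32 =360
r48=110000 pc2: +4 =364
r49=110001 pc3: +8 =372
r50=110010 pc3: +8 =380
r51=110011 pc4: +16 =396
r52=110100 pc3: +8 =404
r53=110101 pc4: +16 =420
r54=110110 pc4: +16 =436
r55=110111 pc5: +32 =468
r56=111000 pc3: +8 =476
r57=111001 pc4: +16 =492
r58=111010 pc4: +16 =508
r59=111011 pc5: +32 =540
r60=111100 pc4: +16 =556
r61=111101 pc5: +32 =588
r62=111110 pc5: +32 =620
r63=111111 pc6: +64 =684
r64=1000000 pc1: +2 =686
r65=1000001 pc2: +4 =690
r66=1000010 pc2: +4 =694
r67=1000011 pc3: +8 =702
r68=1000100 pc2: +4 =706
r69=1000101 pc3: +8 =714
r70=1000110 pc3: +8 =722
r71=1000111 pc4: +16 =738
r72=1001000 pc2: +4 =742
r73=1001001 pc3: +8 =750
r74=1001010 pc3: +8 =758
r75=1001011 pc4: +16 =774
r76=1001100 pc3: +8 =782
r77=1001101 pc4: +16 =798
r78=1001110 pc4: +16 =814
r79=1001111 pc5: +32 =846
r80=1010000 pc2: +4 =850
r81=1010001 pc3: +8 =858
r82=1010010 pc3: +8 =866
r83=1010011 pc4: +16 =882
r84=1010100 pc3: +8 =890
r85=1010101 pc4: +16 =906
r86=1010110 pc4: +16 =922
r87=1010111 pc5: +32 =954
r88=1011000 pc3: +8 =962
r89=1011001 pc4: +16 =978
r90=1011010 pc4: +16 =994
r91=1011011 pc5: +32 =1026
r92=1011100 pc4: +16 =1042
r93=1011101 pc5: +32 =1074
r94=1011110 pc5: +32 =1106
r95=1011111 pc6: +64 =1170
r96=1100000 pc2: +4 =1174
r97=1100001 pc3: +8 =1182
r98=1100010 pc3: +8 =1190
r99=1100011 pc4: +16 =1206
r100=1100100 pc3: +8 =1214
r101=1100101 pc4: +16 =1230
r102=1100110 pc4: +16 =1246
r103=1100111 pc5: +32 =1278
r104=1101000 pc3: +8 =1286
r105=1101001 pc4: +16 =1302

Answer: 1302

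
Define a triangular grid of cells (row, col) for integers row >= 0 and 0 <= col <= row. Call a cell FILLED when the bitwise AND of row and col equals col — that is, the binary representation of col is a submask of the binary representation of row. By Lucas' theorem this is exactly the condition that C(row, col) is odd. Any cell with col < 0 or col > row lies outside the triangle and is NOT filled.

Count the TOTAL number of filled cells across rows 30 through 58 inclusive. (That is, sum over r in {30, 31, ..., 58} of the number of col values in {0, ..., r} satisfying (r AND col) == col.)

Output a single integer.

r30=11110 pc4: +16 =16
r31=11111 pc5: +32 =48
r32=100000 pc1: +2 =50
r33=100001 pc2: +4 =54
r34=100010 pc2: +4 =58
r35=100011 pc3: +8 =66
r36=100100 pc2: +4 =70
r37=100101 pc3: +8 =78
r38=100110 pc3: +8 =86
r39=100111 pc4: +16 =102
r40=101000 pc2: +4 =106
r41=101001 pc3: +8 =114
r42=101010 pc3: +8 =122
r43=101011 pc4: +16 =138
r44=101100 pc3: +8 =146
r45=101101 pc4: +16 =162
r46=101110 pc4: +16 =178
r47=101111 pc5: +32 =210
r48=110000 pc2: +4 =214
r49=110001 pc3: +8 =222
r50=110010 pc3: +8 =230
r51=110011 pc4: +16 =246
r52=110100 pc3: +8 =254
r53=110101 pc4: +16 =270
r54=110110 pc4: +16 =286
r55=110111 pc5: +32 =318
r56=111000 pc3: +8 =326
r57=111001 pc4: +16 =342
r58=111010 pc4: +16 =358

Answer: 358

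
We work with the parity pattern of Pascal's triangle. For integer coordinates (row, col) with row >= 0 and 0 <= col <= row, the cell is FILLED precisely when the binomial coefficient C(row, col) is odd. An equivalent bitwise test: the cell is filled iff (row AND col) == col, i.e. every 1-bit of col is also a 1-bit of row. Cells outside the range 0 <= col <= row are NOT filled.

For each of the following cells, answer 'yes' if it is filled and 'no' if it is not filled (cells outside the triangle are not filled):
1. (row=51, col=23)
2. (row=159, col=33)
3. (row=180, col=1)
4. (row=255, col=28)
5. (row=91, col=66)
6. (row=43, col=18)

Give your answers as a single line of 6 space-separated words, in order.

Answer: no no no yes yes no

Derivation:
(51,23): row=0b110011, col=0b10111, row AND col = 0b10011 = 19; 19 != 23 -> empty
(159,33): row=0b10011111, col=0b100001, row AND col = 0b1 = 1; 1 != 33 -> empty
(180,1): row=0b10110100, col=0b1, row AND col = 0b0 = 0; 0 != 1 -> empty
(255,28): row=0b11111111, col=0b11100, row AND col = 0b11100 = 28; 28 == 28 -> filled
(91,66): row=0b1011011, col=0b1000010, row AND col = 0b1000010 = 66; 66 == 66 -> filled
(43,18): row=0b101011, col=0b10010, row AND col = 0b10 = 2; 2 != 18 -> empty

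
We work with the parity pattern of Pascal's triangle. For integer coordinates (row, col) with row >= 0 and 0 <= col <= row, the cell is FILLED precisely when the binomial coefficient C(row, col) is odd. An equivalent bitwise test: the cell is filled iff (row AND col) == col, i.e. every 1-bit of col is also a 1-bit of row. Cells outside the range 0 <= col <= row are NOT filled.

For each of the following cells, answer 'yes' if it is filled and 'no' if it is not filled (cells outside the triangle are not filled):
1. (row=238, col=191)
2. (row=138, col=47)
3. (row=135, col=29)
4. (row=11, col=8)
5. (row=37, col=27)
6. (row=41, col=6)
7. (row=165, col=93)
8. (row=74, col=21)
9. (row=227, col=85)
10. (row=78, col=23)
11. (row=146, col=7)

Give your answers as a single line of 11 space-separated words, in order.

(238,191): row=0b11101110, col=0b10111111, row AND col = 0b10101110 = 174; 174 != 191 -> empty
(138,47): row=0b10001010, col=0b101111, row AND col = 0b1010 = 10; 10 != 47 -> empty
(135,29): row=0b10000111, col=0b11101, row AND col = 0b101 = 5; 5 != 29 -> empty
(11,8): row=0b1011, col=0b1000, row AND col = 0b1000 = 8; 8 == 8 -> filled
(37,27): row=0b100101, col=0b11011, row AND col = 0b1 = 1; 1 != 27 -> empty
(41,6): row=0b101001, col=0b110, row AND col = 0b0 = 0; 0 != 6 -> empty
(165,93): row=0b10100101, col=0b1011101, row AND col = 0b101 = 5; 5 != 93 -> empty
(74,21): row=0b1001010, col=0b10101, row AND col = 0b0 = 0; 0 != 21 -> empty
(227,85): row=0b11100011, col=0b1010101, row AND col = 0b1000001 = 65; 65 != 85 -> empty
(78,23): row=0b1001110, col=0b10111, row AND col = 0b110 = 6; 6 != 23 -> empty
(146,7): row=0b10010010, col=0b111, row AND col = 0b10 = 2; 2 != 7 -> empty

Answer: no no no yes no no no no no no no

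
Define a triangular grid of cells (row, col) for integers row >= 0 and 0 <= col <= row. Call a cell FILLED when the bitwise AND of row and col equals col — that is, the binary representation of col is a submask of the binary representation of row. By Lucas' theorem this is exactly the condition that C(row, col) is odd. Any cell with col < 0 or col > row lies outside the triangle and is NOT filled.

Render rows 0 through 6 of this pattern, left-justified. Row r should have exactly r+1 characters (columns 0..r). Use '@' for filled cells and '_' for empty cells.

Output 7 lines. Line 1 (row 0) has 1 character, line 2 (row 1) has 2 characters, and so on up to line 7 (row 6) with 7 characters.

Answer: @
@@
@_@
@@@@
@___@
@@__@@
@_@_@_@

Derivation:
r0=0: @
r1=1: @@
r2=10: @_@
r3=11: @@@@
r4=100: @___@
r5=101: @@__@@
r6=110: @_@_@_@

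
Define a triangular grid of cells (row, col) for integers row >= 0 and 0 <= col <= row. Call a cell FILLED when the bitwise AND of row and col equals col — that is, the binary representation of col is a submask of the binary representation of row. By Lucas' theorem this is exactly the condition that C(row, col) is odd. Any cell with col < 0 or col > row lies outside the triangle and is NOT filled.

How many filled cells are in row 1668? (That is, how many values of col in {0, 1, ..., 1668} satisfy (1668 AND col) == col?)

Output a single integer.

Answer: 16

Derivation:
1668 in binary = 11010000100
popcount(1668) = number of 1-bits in 11010000100 = 4
A col c satisfies (1668 AND c) == c iff every set bit of c is also set in 1668; each of the 4 set bits of 1668 can independently be on or off in c.
count = 2^4 = 16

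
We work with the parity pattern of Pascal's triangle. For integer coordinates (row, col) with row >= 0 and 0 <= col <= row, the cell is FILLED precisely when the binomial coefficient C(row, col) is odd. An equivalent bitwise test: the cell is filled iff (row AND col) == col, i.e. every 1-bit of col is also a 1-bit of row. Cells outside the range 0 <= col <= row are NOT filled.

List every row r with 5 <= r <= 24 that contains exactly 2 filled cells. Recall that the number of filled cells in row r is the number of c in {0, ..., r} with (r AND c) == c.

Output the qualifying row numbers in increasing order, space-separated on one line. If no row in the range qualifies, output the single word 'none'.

Row r has 2^popcount(r) filled cells, so we need popcount(r) = log2(2) = 1.
Scan r = 5..24 and keep those with exactly 1 one-bits:
r=5=101 popcount=2 -> skip
r=6=110 popcount=2 -> skip
r=7=111 popcount=3 -> skip
r=8=1000 popcount=1 -> KEEP
r=9=1001 popcount=2 -> skip
r=10=1010 popcount=2 -> skip
r=11=1011 popcount=3 -> skip
r=12=1100 popcount=2 -> skip
r=13=1101 popcount=3 -> skip
r=14=1110 popcount=3 -> skip
r=15=1111 popcount=4 -> skip
r=16=10000 popcount=1 -> KEEP
r=17=10001 popcount=2 -> skip
r=18=10010 popcount=2 -> skip
r=19=10011 popcount=3 -> skip
r=20=10100 popcount=2 -> skip
r=21=10101 popcount=3 -> skip
r=22=10110 popcount=3 -> skip
r=23=10111 popcount=4 -> skip
r=24=11000 popcount=2 -> skip
Kept rows: 8 16

Answer: 8 16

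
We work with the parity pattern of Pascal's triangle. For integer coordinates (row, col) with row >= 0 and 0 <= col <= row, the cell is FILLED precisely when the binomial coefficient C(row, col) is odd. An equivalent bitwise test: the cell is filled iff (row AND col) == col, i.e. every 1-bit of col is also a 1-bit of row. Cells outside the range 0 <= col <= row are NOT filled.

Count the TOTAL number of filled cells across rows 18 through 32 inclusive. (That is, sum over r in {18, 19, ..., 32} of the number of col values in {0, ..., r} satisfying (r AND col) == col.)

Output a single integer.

r18=10010 pc2: +4 =4
r19=10011 pc3: +8 =12
r20=10100 pc2: +4 =16
r21=10101 pc3: +8 =24
r22=10110 pc3: +8 =32
r23=10111 pc4: +16 =48
r24=11000 pc2: +4 =52
r25=11001 pc3: +8 =60
r26=11010 pc3: +8 =68
r27=11011 pc4: +16 =84
r28=11100 pc3: +8 =92
r29=11101 pc4: +16 =108
r30=11110 pc4: +16 =124
r31=11111 pc5: +32 =156
r32=100000 pc1: +2 =158

Answer: 158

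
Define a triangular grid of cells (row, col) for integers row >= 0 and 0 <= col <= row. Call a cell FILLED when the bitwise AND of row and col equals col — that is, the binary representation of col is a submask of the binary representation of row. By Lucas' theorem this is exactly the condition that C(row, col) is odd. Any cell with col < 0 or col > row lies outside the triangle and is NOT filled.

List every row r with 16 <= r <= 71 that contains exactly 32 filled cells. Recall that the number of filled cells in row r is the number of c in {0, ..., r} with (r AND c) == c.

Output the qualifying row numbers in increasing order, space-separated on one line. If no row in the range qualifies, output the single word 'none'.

Row r has 2^popcount(r) filled cells, so we need popcount(r) = log2(32) = 5.
Scan r = 16..71 and keep those with exactly 5 one-bits:
r=16=10000 popcount=1 -> skip
r=17=10001 popcount=2 -> skip
r=18=10010 popcount=2 -> skip
r=19=10011 popcount=3 -> skip
r=20=10100 popcount=2 -> skip
r=21=10101 popcount=3 -> skip
r=22=10110 popcount=3 -> skip
r=23=10111 popcount=4 -> skip
r=24=11000 popcount=2 -> skip
r=25=11001 popcount=3 -> skip
r=26=11010 popcount=3 -> skip
r=27=11011 popcount=4 -> skip
r=28=11100 popcount=3 -> skip
r=29=11101 popcount=4 -> skip
r=30=11110 popcount=4 -> skip
r=31=11111 popcount=5 -> KEEP
r=32=100000 popcount=1 -> skip
r=33=100001 popcount=2 -> skip
r=34=100010 popcount=2 -> skip
r=35=100011 popcount=3 -> skip
r=36=100100 popcount=2 -> skip
r=37=100101 popcount=3 -> skip
r=38=100110 popcount=3 -> skip
r=39=100111 popcount=4 -> skip
r=40=101000 popcount=2 -> skip
r=41=101001 popcount=3 -> skip
r=42=101010 popcount=3 -> skip
r=43=101011 popcount=4 -> skip
r=44=101100 popcount=3 -> skip
r=45=101101 popcount=4 -> skip
r=46=101110 popcount=4 -> skip
r=47=101111 popcount=5 -> KEEP
r=48=110000 popcount=2 -> skip
r=49=110001 popcount=3 -> skip
r=50=110010 popcount=3 -> skip
r=51=110011 popcount=4 -> skip
r=52=110100 popcount=3 -> skip
r=53=110101 popcount=4 -> skip
r=54=110110 popcount=4 -> skip
r=55=110111 popcount=5 -> KEEP
r=56=111000 popcount=3 -> skip
r=57=111001 popcount=4 -> skip
r=58=111010 popcount=4 -> skip
r=59=111011 popcount=5 -> KEEP
r=60=111100 popcount=4 -> skip
r=61=111101 popcount=5 -> KEEP
r=62=111110 popcount=5 -> KEEP
r=63=111111 popcount=6 -> skip
r=64=1000000 popcount=1 -> skip
r=65=1000001 popcount=2 -> skip
r=66=1000010 popcount=2 -> skip
r=67=1000011 popcount=3 -> skip
r=68=1000100 popcount=2 -> skip
r=69=1000101 popcount=3 -> skip
r=70=1000110 popcount=3 -> skip
r=71=1000111 popcount=4 -> skip
Kept rows: 31 47 55 59 61 62

Answer: 31 47 55 59 61 62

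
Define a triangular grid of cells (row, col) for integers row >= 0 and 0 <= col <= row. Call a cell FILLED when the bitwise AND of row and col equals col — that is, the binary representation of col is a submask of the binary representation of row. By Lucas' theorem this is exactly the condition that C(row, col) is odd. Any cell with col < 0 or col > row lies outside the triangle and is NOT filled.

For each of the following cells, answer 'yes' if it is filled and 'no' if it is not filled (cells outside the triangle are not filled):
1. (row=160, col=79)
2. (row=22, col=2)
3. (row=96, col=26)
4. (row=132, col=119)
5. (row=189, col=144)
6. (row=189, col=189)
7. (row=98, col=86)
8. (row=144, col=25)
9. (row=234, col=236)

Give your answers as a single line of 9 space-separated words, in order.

(160,79): row=0b10100000, col=0b1001111, row AND col = 0b0 = 0; 0 != 79 -> empty
(22,2): row=0b10110, col=0b10, row AND col = 0b10 = 2; 2 == 2 -> filled
(96,26): row=0b1100000, col=0b11010, row AND col = 0b0 = 0; 0 != 26 -> empty
(132,119): row=0b10000100, col=0b1110111, row AND col = 0b100 = 4; 4 != 119 -> empty
(189,144): row=0b10111101, col=0b10010000, row AND col = 0b10010000 = 144; 144 == 144 -> filled
(189,189): row=0b10111101, col=0b10111101, row AND col = 0b10111101 = 189; 189 == 189 -> filled
(98,86): row=0b1100010, col=0b1010110, row AND col = 0b1000010 = 66; 66 != 86 -> empty
(144,25): row=0b10010000, col=0b11001, row AND col = 0b10000 = 16; 16 != 25 -> empty
(234,236): col outside [0, 234] -> not filled

Answer: no yes no no yes yes no no no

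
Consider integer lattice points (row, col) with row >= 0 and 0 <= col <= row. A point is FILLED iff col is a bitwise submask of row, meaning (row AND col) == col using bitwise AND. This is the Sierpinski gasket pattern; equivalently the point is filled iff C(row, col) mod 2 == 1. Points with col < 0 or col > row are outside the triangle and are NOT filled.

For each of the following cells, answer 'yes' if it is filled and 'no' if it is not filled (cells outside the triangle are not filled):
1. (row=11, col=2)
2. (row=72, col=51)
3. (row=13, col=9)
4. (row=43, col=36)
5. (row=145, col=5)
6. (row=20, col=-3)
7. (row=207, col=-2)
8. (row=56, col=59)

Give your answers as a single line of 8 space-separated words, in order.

(11,2): row=0b1011, col=0b10, row AND col = 0b10 = 2; 2 == 2 -> filled
(72,51): row=0b1001000, col=0b110011, row AND col = 0b0 = 0; 0 != 51 -> empty
(13,9): row=0b1101, col=0b1001, row AND col = 0b1001 = 9; 9 == 9 -> filled
(43,36): row=0b101011, col=0b100100, row AND col = 0b100000 = 32; 32 != 36 -> empty
(145,5): row=0b10010001, col=0b101, row AND col = 0b1 = 1; 1 != 5 -> empty
(20,-3): col outside [0, 20] -> not filled
(207,-2): col outside [0, 207] -> not filled
(56,59): col outside [0, 56] -> not filled

Answer: yes no yes no no no no no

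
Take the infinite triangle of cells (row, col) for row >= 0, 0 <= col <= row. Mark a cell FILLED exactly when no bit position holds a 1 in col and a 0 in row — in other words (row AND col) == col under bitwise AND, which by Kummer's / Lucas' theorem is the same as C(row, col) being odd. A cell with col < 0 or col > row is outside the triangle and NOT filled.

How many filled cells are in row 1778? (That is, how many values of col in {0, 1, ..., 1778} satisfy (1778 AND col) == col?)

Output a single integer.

1778 in binary = 11011110010
popcount(1778) = number of 1-bits in 11011110010 = 7
A col c satisfies (1778 AND c) == c iff every set bit of c is also set in 1778; each of the 7 set bits of 1778 can independently be on or off in c.
count = 2^7 = 128

Answer: 128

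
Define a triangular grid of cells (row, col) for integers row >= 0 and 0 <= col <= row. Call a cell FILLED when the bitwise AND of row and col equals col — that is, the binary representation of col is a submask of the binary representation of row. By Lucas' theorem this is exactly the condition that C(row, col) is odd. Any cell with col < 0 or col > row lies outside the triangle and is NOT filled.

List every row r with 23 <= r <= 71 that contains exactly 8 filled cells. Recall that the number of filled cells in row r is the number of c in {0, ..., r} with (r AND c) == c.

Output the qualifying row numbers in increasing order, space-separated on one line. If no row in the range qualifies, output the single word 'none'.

Row r has 2^popcount(r) filled cells, so we need popcount(r) = log2(8) = 3.
Scan r = 23..71 and keep those with exactly 3 one-bits:
r=23=10111 popcount=4 -> skip
r=24=11000 popcount=2 -> skip
r=25=11001 popcount=3 -> KEEP
r=26=11010 popcount=3 -> KEEP
r=27=11011 popcount=4 -> skip
r=28=11100 popcount=3 -> KEEP
r=29=11101 popcount=4 -> skip
r=30=11110 popcount=4 -> skip
r=31=11111 popcount=5 -> skip
r=32=100000 popcount=1 -> skip
r=33=100001 popcount=2 -> skip
r=34=100010 popcount=2 -> skip
r=35=100011 popcount=3 -> KEEP
r=36=100100 popcount=2 -> skip
r=37=100101 popcount=3 -> KEEP
r=38=100110 popcount=3 -> KEEP
r=39=100111 popcount=4 -> skip
r=40=101000 popcount=2 -> skip
r=41=101001 popcount=3 -> KEEP
r=42=101010 popcount=3 -> KEEP
r=43=101011 popcount=4 -> skip
r=44=101100 popcount=3 -> KEEP
r=45=101101 popcount=4 -> skip
r=46=101110 popcount=4 -> skip
r=47=101111 popcount=5 -> skip
r=48=110000 popcount=2 -> skip
r=49=110001 popcount=3 -> KEEP
r=50=110010 popcount=3 -> KEEP
r=51=110011 popcount=4 -> skip
r=52=110100 popcount=3 -> KEEP
r=53=110101 popcount=4 -> skip
r=54=110110 popcount=4 -> skip
r=55=110111 popcount=5 -> skip
r=56=111000 popcount=3 -> KEEP
r=57=111001 popcount=4 -> skip
r=58=111010 popcount=4 -> skip
r=59=111011 popcount=5 -> skip
r=60=111100 popcount=4 -> skip
r=61=111101 popcount=5 -> skip
r=62=111110 popcount=5 -> skip
r=63=111111 popcount=6 -> skip
r=64=1000000 popcount=1 -> skip
r=65=1000001 popcount=2 -> skip
r=66=1000010 popcount=2 -> skip
r=67=1000011 popcount=3 -> KEEP
r=68=1000100 popcount=2 -> skip
r=69=1000101 popcount=3 -> KEEP
r=70=1000110 popcount=3 -> KEEP
r=71=1000111 popcount=4 -> skip
Kept rows: 25 26 28 35 37 38 41 42 44 49 50 52 56 67 69 70

Answer: 25 26 28 35 37 38 41 42 44 49 50 52 56 67 69 70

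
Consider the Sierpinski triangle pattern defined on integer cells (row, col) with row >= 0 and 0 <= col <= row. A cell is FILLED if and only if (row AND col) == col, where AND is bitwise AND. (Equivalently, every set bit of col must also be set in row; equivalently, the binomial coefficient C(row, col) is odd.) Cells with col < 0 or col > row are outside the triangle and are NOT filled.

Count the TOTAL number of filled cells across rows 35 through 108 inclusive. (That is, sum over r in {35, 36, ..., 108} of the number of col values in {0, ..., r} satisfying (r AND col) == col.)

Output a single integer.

r35=100011 pc3: +8 =8
r36=100100 pc2: +4 =12
r37=100101 pc3: +8 =20
r38=100110 pc3: +8 =28
r39=100111 pc4: +16 =44
r40=101000 pc2: +4 =48
r41=101001 pc3: +8 =56
r42=101010 pc3: +8 =64
r43=101011 pc4: +16 =80
r44=101100 pc3: +8 =88
r45=101101 pc4: +16 =104
r46=101110 pc4: +16 =120
r47=101111 pc5: +32 =152
r48=110000 pc2: +4 =156
r49=110001 pc3: +8 =164
r50=110010 pc3: +8 =172
r51=110011 pc4: +16 =188
r52=110100 pc3: +8 =196
r53=110101 pc4: +16 =212
r54=110110 pc4: +16 =228
r55=110111 pc5: +32 =260
r56=111000 pc3: +8 =268
r57=111001 pc4: +16 =284
r58=111010 pc4: +16 =300
r59=111011 pc5: +32 =332
r60=111100 pc4: +16 =348
r61=111101 pc5: +32 =380
r62=111110 pc5: +32 =412
r63=111111 pc6: +64 =476
r64=1000000 pc1: +2 =478
r65=1000001 pc2: +4 =482
r66=1000010 pc2: +4 =486
r67=1000011 pc3: +8 =494
r68=1000100 pc2: +4 =498
r69=1000101 pc3: +8 =506
r70=1000110 pc3: +8 =514
r71=1000111 pc4: +16 =530
r72=1001000 pc2: +4 =534
r73=1001001 pc3: +8 =542
r74=1001010 pc3: +8 =550
r75=1001011 pc4: +16 =566
r76=1001100 pc3: +8 =574
r77=1001101 pc4: +16 =590
r78=1001110 pc4: +16 =606
r79=1001111 pc5: +32 =638
r80=1010000 pc2: +4 =642
r81=1010001 pc3: +8 =650
r82=1010010 pc3: +8 =658
r83=1010011 pc4: +16 =674
r84=1010100 pc3: +8 =682
r85=1010101 pc4: +16 =698
r86=1010110 pc4: +16 =714
r87=1010111 pc5: +32 =746
r88=1011000 pc3: +8 =754
r89=1011001 pc4: +16 =770
r90=1011010 pc4: +16 =786
r91=1011011 pc5: +32 =818
r92=1011100 pc4: +16 =834
r93=1011101 pc5: +32 =866
r94=1011110 pc5: +32 =898
r95=1011111 pc6: +64 =962
r96=1100000 pc2: +4 =966
r97=1100001 pc3: +8 =974
r98=1100010 pc3: +8 =982
r99=1100011 pc4: +16 =998
r100=1100100 pc3: +8 =1006
r101=1100101 pc4: +16 =1022
r102=1100110 pc4: +16 =1038
r103=1100111 pc5: +32 =1070
r104=1101000 pc3: +8 =1078
r105=1101001 pc4: +16 =1094
r106=1101010 pc4: +16 =1110
r107=1101011 pc5: +32 =1142
r108=1101100 pc4: +16 =1158

Answer: 1158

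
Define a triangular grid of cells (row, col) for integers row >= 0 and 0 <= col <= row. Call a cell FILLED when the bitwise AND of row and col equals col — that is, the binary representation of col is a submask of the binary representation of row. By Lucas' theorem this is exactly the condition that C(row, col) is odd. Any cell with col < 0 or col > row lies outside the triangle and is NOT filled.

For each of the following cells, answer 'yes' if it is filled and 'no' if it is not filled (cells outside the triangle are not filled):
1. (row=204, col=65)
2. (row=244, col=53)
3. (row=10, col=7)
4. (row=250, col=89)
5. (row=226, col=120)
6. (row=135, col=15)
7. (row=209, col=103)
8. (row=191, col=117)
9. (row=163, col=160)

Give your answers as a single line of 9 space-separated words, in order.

Answer: no no no no no no no no yes

Derivation:
(204,65): row=0b11001100, col=0b1000001, row AND col = 0b1000000 = 64; 64 != 65 -> empty
(244,53): row=0b11110100, col=0b110101, row AND col = 0b110100 = 52; 52 != 53 -> empty
(10,7): row=0b1010, col=0b111, row AND col = 0b10 = 2; 2 != 7 -> empty
(250,89): row=0b11111010, col=0b1011001, row AND col = 0b1011000 = 88; 88 != 89 -> empty
(226,120): row=0b11100010, col=0b1111000, row AND col = 0b1100000 = 96; 96 != 120 -> empty
(135,15): row=0b10000111, col=0b1111, row AND col = 0b111 = 7; 7 != 15 -> empty
(209,103): row=0b11010001, col=0b1100111, row AND col = 0b1000001 = 65; 65 != 103 -> empty
(191,117): row=0b10111111, col=0b1110101, row AND col = 0b110101 = 53; 53 != 117 -> empty
(163,160): row=0b10100011, col=0b10100000, row AND col = 0b10100000 = 160; 160 == 160 -> filled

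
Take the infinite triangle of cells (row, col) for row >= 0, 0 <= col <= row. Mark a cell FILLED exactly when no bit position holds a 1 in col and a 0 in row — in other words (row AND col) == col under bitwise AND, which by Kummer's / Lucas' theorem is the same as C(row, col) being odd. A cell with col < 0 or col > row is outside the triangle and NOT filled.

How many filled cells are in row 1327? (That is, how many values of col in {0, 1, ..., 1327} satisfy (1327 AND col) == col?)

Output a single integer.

Answer: 128

Derivation:
1327 in binary = 10100101111
popcount(1327) = number of 1-bits in 10100101111 = 7
A col c satisfies (1327 AND c) == c iff every set bit of c is also set in 1327; each of the 7 set bits of 1327 can independently be on or off in c.
count = 2^7 = 128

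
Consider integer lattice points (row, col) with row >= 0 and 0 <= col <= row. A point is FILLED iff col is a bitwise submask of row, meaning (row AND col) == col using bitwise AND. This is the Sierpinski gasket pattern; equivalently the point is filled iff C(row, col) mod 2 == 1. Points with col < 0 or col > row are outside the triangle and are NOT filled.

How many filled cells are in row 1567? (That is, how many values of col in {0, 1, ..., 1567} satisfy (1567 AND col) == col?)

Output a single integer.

Answer: 128

Derivation:
1567 in binary = 11000011111
popcount(1567) = number of 1-bits in 11000011111 = 7
A col c satisfies (1567 AND c) == c iff every set bit of c is also set in 1567; each of the 7 set bits of 1567 can independently be on or off in c.
count = 2^7 = 128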